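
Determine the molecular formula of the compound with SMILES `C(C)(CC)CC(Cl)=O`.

Heavy atoms from the SMILES: 6 C, 1 Cl, 1 O.
Implicit hydrogens by atom environment:
  2 × C: 3 H each → 6
  2 × C: 2 H each → 4
  1 × C: 1 H
  1 × C: no H
  1 × Cl: no H
  1 × O: no H
  Total hydrogens = 11.
Molecular formula: C6H11ClO

C6H11ClO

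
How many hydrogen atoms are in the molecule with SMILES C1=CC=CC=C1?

Hydrogens are implicit in SMILES; fill each atom to its normal valence:
  6 × C (aromatic): 1 H each → 6
  Total hydrogens = 6.

6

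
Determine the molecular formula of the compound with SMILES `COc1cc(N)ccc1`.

C7H9NO

Heavy atoms from the SMILES: 7 C, 1 N, 1 O.
Implicit hydrogens by atom environment:
  4 × C (aromatic): 1 H each → 4
  2 × C (aromatic): no H
  1 × C: 3 H
  1 × N: 2 H
  1 × O: no H
  Total hydrogens = 9.
Molecular formula: C7H9NO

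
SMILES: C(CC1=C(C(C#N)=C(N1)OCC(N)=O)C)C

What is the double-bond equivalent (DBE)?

Molecular formula from the SMILES: C11H15N3O2.
DoU = (2C + 2 + N − H − X)/2 = (2·11 + 2 + 3 − 15 − 0)/2 = 12/2 = 6.
(Structurally: 1 ring(s) + 5 π bond(s) = 6.)

6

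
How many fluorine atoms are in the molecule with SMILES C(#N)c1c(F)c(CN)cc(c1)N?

The symbol for fluorine appears 1 time in the SMILES.

1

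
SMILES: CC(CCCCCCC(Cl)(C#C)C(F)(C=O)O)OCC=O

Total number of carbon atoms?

15

The symbol for carbon appears 15 times in the SMILES. (Cl is a single chlorine, not C + l.)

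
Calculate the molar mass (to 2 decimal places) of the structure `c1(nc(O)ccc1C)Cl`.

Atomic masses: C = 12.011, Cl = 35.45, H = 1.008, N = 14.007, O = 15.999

Molecular formula: C6H6ClNO.
M = 6×12.011 + 1×35.45 + 6×1.008 + 1×14.007 + 1×15.999 = 143.57 g/mol.

143.57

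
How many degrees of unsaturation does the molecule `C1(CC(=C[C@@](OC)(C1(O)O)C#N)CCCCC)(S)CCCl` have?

Molecular formula from the SMILES: C15H24ClNO3S.
DoU = (2C + 2 + N − H − X)/2 = (2·15 + 2 + 1 − 24 − 1)/2 = 8/2 = 4.
(Structurally: 1 ring(s) + 3 π bond(s) = 4.)

4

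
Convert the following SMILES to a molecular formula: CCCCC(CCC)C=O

Heavy atoms from the SMILES: 9 C, 1 O.
Implicit hydrogens by atom environment:
  5 × C: 2 H each → 10
  2 × C: 3 H each → 6
  2 × C: 1 H each → 2
  1 × O: no H
  Total hydrogens = 18.
Molecular formula: C9H18O

C9H18O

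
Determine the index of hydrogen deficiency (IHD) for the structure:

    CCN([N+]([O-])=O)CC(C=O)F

2

Molecular formula from the SMILES: C5H9FN2O3.
DoU = (2C + 2 + N − H − X)/2 = (2·5 + 2 + 2 − 9 − 1)/2 = 4/2 = 2.
(Structurally: 0 ring(s) + 2 π bond(s) = 2.)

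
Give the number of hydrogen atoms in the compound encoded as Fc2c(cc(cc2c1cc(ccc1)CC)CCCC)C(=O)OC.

Hydrogens are implicit in SMILES; fill each atom to its normal valence:
  6 × C (aromatic): 1 H each → 6
  6 × C (aromatic): no H
  4 × C: 2 H each → 8
  3 × C: 3 H each → 9
  2 × O: no H
  1 × C: no H
  1 × F: no H
  Total hydrogens = 23.

23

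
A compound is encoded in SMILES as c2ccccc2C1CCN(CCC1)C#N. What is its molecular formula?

Heavy atoms from the SMILES: 13 C, 2 N.
Implicit hydrogens by atom environment:
  5 × C: 2 H each → 10
  5 × C (aromatic): 1 H each → 5
  2 × N: no H
  1 × C: 1 H
  1 × C: no H
  1 × C (aromatic): no H
  Total hydrogens = 16.
Molecular formula: C13H16N2

C13H16N2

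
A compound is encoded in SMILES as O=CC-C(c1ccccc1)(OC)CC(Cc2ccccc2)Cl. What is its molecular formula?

Heavy atoms from the SMILES: 19 C, 1 Cl, 2 O.
Implicit hydrogens by atom environment:
  10 × C (aromatic): 1 H each → 10
  3 × C: 2 H each → 6
  2 × C: 1 H each → 2
  2 × C (aromatic): no H
  2 × O: no H
  1 × C: 3 H
  1 × C: no H
  1 × Cl: no H
  Total hydrogens = 21.
Molecular formula: C19H21ClO2

C19H21ClO2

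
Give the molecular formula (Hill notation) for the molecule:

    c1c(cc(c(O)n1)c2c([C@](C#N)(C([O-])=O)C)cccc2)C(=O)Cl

C16H10ClN2O4-

Heavy atoms from the SMILES: 16 C, 1 Cl, 2 N, 4 O.
Implicit hydrogens by atom environment:
  6 × C (aromatic): 1 H each → 6
  5 × C (aromatic): no H
  4 × C: no H
  2 × O: no H
  1 × C: 3 H
  1 × Cl: no H
  1 × N (aromatic): no H
  1 × N: no H
  1 × O: 1 H
  1 × O (charge -1): no H
  Total hydrogens = 10.
Net charge -1.
Molecular formula: C16H10ClN2O4-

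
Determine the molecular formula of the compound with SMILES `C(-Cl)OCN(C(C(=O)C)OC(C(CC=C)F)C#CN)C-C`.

Heavy atoms from the SMILES: 14 C, 1 Cl, 1 F, 2 N, 3 O.
Implicit hydrogens by atom environment:
  5 × C: 2 H each → 10
  4 × C: 1 H each → 4
  3 × C: no H
  3 × O: no H
  2 × C: 3 H each → 6
  1 × Cl: no H
  1 × F: no H
  1 × N: 2 H
  1 × N: no H
  Total hydrogens = 22.
Molecular formula: C14H22ClFN2O3

C14H22ClFN2O3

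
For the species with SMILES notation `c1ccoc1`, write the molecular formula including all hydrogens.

Heavy atoms from the SMILES: 4 C, 1 O.
Implicit hydrogens by atom environment:
  4 × C (aromatic): 1 H each → 4
  1 × O (aromatic): no H
  Total hydrogens = 4.
Molecular formula: C4H4O

C4H4O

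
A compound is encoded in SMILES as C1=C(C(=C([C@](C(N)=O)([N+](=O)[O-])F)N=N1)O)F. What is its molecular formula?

Heavy atoms from the SMILES: 6 C, 2 F, 4 N, 4 O.
Implicit hydrogens by atom environment:
  3 × C (aromatic): no H
  2 × C: no H
  2 × F: no H
  2 × N (aromatic): no H
  2 × O: no H
  1 × C (aromatic): 1 H
  1 × N: 2 H
  1 × N (charge +1): no H
  1 × O: 1 H
  1 × O (charge -1): no H
  Total hydrogens = 4.
Molecular formula: C6H4F2N4O4

C6H4F2N4O4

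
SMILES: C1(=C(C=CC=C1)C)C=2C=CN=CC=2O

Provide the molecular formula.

C12H11NO

Heavy atoms from the SMILES: 12 C, 1 N, 1 O.
Implicit hydrogens by atom environment:
  7 × C (aromatic): 1 H each → 7
  4 × C (aromatic): no H
  1 × C: 3 H
  1 × N (aromatic): no H
  1 × O: 1 H
  Total hydrogens = 11.
Molecular formula: C12H11NO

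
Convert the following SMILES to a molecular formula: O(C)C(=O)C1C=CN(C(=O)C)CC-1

Heavy atoms from the SMILES: 9 C, 1 N, 3 O.
Implicit hydrogens by atom environment:
  3 × C: 1 H each → 3
  3 × O: no H
  2 × C: 3 H each → 6
  2 × C: 2 H each → 4
  2 × C: no H
  1 × N: no H
  Total hydrogens = 13.
Molecular formula: C9H13NO3

C9H13NO3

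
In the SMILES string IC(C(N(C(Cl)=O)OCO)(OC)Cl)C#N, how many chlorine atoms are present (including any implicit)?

The symbol for chlorine appears 2 times in the SMILES.

2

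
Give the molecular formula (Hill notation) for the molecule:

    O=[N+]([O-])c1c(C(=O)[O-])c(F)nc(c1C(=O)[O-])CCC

Heavy atoms from the SMILES: 10 C, 1 F, 2 N, 6 O.
Implicit hydrogens by atom environment:
  5 × C (aromatic): no H
  3 × O: no H
  3 × O (charge -1): no H
  2 × C: 2 H each → 4
  2 × C: no H
  1 × C: 3 H
  1 × F: no H
  1 × N (aromatic): no H
  1 × N (charge +1): no H
  Total hydrogens = 7.
Net charge -2.
Molecular formula: [C10H7FN2O6]2-

[C10H7FN2O6]2-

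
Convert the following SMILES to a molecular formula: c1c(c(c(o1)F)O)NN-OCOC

C6H9FN2O4

Heavy atoms from the SMILES: 6 C, 1 F, 2 N, 4 O.
Implicit hydrogens by atom environment:
  3 × C (aromatic): no H
  2 × N: 1 H each → 2
  2 × O: no H
  1 × C: 3 H
  1 × C: 2 H
  1 × C (aromatic): 1 H
  1 × F: no H
  1 × O: 1 H
  1 × O (aromatic): no H
  Total hydrogens = 9.
Molecular formula: C6H9FN2O4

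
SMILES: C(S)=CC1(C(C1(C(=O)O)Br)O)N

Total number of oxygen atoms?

The symbol for oxygen appears 3 times in the SMILES.

3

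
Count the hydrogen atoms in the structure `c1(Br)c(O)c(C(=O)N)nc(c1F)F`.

3

Hydrogens are implicit in SMILES; fill each atom to its normal valence:
  5 × C (aromatic): no H
  2 × F: no H
  1 × Br: no H
  1 × C: no H
  1 × N: 2 H
  1 × N (aromatic): no H
  1 × O: 1 H
  1 × O: no H
  Total hydrogens = 3.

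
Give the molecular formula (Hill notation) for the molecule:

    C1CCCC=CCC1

C8H14

Heavy atoms from the SMILES: 8 C.
Implicit hydrogens by atom environment:
  6 × C: 2 H each → 12
  2 × C: 1 H each → 2
  Total hydrogens = 14.
Molecular formula: C8H14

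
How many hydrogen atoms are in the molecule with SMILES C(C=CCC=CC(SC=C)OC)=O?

14

Hydrogens are implicit in SMILES; fill each atom to its normal valence:
  7 × C: 1 H each → 7
  2 × C: 2 H each → 4
  2 × O: no H
  1 × C: 3 H
  1 × S: no H
  Total hydrogens = 14.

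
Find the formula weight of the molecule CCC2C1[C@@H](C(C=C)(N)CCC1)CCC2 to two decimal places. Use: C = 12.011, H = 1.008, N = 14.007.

Molecular formula: C14H25N.
M = 14×12.011 + 25×1.008 + 1×14.007 = 207.36 g/mol.

207.36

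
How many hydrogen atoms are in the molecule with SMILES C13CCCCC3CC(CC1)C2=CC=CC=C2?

22

Hydrogens are implicit in SMILES; fill each atom to its normal valence:
  7 × C: 2 H each → 14
  5 × C (aromatic): 1 H each → 5
  3 × C: 1 H each → 3
  1 × C (aromatic): no H
  Total hydrogens = 22.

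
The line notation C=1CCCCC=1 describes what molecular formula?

Heavy atoms from the SMILES: 6 C.
Implicit hydrogens by atom environment:
  4 × C: 2 H each → 8
  2 × C: 1 H each → 2
  Total hydrogens = 10.
Molecular formula: C6H10

C6H10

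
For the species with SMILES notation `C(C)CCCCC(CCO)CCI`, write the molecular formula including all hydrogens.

Heavy atoms from the SMILES: 11 C, 1 I, 1 O.
Implicit hydrogens by atom environment:
  9 × C: 2 H each → 18
  1 × C: 3 H
  1 × C: 1 H
  1 × I: no H
  1 × O: 1 H
  Total hydrogens = 23.
Molecular formula: C11H23IO

C11H23IO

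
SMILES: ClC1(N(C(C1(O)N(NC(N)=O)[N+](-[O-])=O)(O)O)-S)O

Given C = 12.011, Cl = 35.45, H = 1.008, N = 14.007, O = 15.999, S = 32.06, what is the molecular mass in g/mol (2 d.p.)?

305.65

Molecular formula: C4H8ClN5O7S.
M = 4×12.011 + 1×35.45 + 8×1.008 + 5×14.007 + 7×15.999 + 1×32.06 = 305.65 g/mol.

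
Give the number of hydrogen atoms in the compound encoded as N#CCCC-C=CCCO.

13

Hydrogens are implicit in SMILES; fill each atom to its normal valence:
  5 × C: 2 H each → 10
  2 × C: 1 H each → 2
  1 × C: no H
  1 × N: no H
  1 × O: 1 H
  Total hydrogens = 13.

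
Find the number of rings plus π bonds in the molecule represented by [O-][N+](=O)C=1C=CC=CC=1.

5

Molecular formula from the SMILES: C6H5NO2.
DoU = (2C + 2 + N − H − X)/2 = (2·6 + 2 + 1 − 5 − 0)/2 = 10/2 = 5.
(Structurally: 1 ring(s) + 4 π bond(s) = 5.)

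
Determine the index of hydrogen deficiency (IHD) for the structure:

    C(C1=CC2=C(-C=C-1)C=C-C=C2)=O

8

Molecular formula from the SMILES: C11H8O.
DoU = (2C + 2 + N − H − X)/2 = (2·11 + 2 + 0 − 8 − 0)/2 = 16/2 = 8.
(Structurally: 2 ring(s) + 6 π bond(s) = 8.)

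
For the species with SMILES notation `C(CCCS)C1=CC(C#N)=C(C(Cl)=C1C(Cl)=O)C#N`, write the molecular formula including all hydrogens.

C13H10Cl2N2OS

Heavy atoms from the SMILES: 13 C, 2 Cl, 2 N, 1 O, 1 S.
Implicit hydrogens by atom environment:
  5 × C (aromatic): no H
  4 × C: 2 H each → 8
  3 × C: no H
  2 × Cl: no H
  2 × N: no H
  1 × C (aromatic): 1 H
  1 × O: no H
  1 × S: 1 H
  Total hydrogens = 10.
Molecular formula: C13H10Cl2N2OS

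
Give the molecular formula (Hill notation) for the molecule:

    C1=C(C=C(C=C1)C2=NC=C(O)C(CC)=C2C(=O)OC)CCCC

Heavy atoms from the SMILES: 19 C, 1 N, 3 O.
Implicit hydrogens by atom environment:
  6 × C (aromatic): no H
  5 × C (aromatic): 1 H each → 5
  4 × C: 2 H each → 8
  3 × C: 3 H each → 9
  2 × O: no H
  1 × C: no H
  1 × N (aromatic): no H
  1 × O: 1 H
  Total hydrogens = 23.
Molecular formula: C19H23NO3

C19H23NO3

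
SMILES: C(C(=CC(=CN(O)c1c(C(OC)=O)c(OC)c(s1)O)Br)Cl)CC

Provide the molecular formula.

C14H17BrClNO5S

Heavy atoms from the SMILES: 1 Br, 14 C, 1 Cl, 1 N, 5 O, 1 S.
Implicit hydrogens by atom environment:
  4 × C (aromatic): no H
  3 × C: 3 H each → 9
  3 × C: no H
  3 × O: no H
  2 × C: 2 H each → 4
  2 × C: 1 H each → 2
  2 × O: 1 H each → 2
  1 × Br: no H
  1 × Cl: no H
  1 × N: no H
  1 × S (aromatic): no H
  Total hydrogens = 17.
Molecular formula: C14H17BrClNO5S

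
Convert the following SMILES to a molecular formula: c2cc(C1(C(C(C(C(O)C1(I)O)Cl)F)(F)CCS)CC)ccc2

C16H20ClF2IO2S

Heavy atoms from the SMILES: 16 C, 1 Cl, 2 F, 1 I, 2 O, 1 S.
Implicit hydrogens by atom environment:
  5 × C (aromatic): 1 H each → 5
  3 × C: 2 H each → 6
  3 × C: 1 H each → 3
  3 × C: no H
  2 × F: no H
  2 × O: 1 H each → 2
  1 × C: 3 H
  1 × C (aromatic): no H
  1 × Cl: no H
  1 × I: no H
  1 × S: 1 H
  Total hydrogens = 20.
Molecular formula: C16H20ClF2IO2S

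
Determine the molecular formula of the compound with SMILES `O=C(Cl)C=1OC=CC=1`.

C5H3ClO2

Heavy atoms from the SMILES: 5 C, 1 Cl, 2 O.
Implicit hydrogens by atom environment:
  3 × C (aromatic): 1 H each → 3
  1 × C (aromatic): no H
  1 × C: no H
  1 × Cl: no H
  1 × O (aromatic): no H
  1 × O: no H
  Total hydrogens = 3.
Molecular formula: C5H3ClO2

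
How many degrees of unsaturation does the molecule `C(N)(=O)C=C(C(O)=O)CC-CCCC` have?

3

Molecular formula from the SMILES: C10H17NO3.
DoU = (2C + 2 + N − H − X)/2 = (2·10 + 2 + 1 − 17 − 0)/2 = 6/2 = 3.
(Structurally: 0 ring(s) + 3 π bond(s) = 3.)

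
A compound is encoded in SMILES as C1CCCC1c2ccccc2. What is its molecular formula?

C11H14

Heavy atoms from the SMILES: 11 C.
Implicit hydrogens by atom environment:
  5 × C (aromatic): 1 H each → 5
  4 × C: 2 H each → 8
  1 × C: 1 H
  1 × C (aromatic): no H
  Total hydrogens = 14.
Molecular formula: C11H14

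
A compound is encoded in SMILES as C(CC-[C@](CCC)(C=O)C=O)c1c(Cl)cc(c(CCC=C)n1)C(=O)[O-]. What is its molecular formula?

Heavy atoms from the SMILES: 19 C, 1 Cl, 1 N, 4 O.
Implicit hydrogens by atom environment:
  8 × C: 2 H each → 16
  4 × C (aromatic): no H
  3 × C: 1 H each → 3
  3 × O: no H
  2 × C: no H
  1 × C: 3 H
  1 × C (aromatic): 1 H
  1 × Cl: no H
  1 × N (aromatic): no H
  1 × O (charge -1): no H
  Total hydrogens = 23.
Net charge -1.
Molecular formula: C19H23ClNO4-

C19H23ClNO4-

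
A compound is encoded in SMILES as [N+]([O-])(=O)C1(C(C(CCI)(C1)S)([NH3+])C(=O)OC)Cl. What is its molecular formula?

Heavy atoms from the SMILES: 8 C, 1 Cl, 1 I, 2 N, 4 O, 1 S.
Implicit hydrogens by atom environment:
  4 × C: no H
  3 × C: 2 H each → 6
  3 × O: no H
  1 × C: 3 H
  1 × Cl: no H
  1 × I: no H
  1 × N (charge +1): 3 H
  1 × N (charge +1): no H
  1 × O (charge -1): no H
  1 × S: 1 H
  Total hydrogens = 13.
Net charge +1.
Molecular formula: C8H13ClIN2O4S+

C8H13ClIN2O4S+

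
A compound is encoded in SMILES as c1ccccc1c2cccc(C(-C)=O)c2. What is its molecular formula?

C14H12O

Heavy atoms from the SMILES: 14 C, 1 O.
Implicit hydrogens by atom environment:
  9 × C (aromatic): 1 H each → 9
  3 × C (aromatic): no H
  1 × C: 3 H
  1 × C: no H
  1 × O: no H
  Total hydrogens = 12.
Molecular formula: C14H12O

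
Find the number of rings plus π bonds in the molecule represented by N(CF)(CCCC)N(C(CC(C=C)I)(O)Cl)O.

Molecular formula from the SMILES: C10H19ClFIN2O2.
DoU = (2C + 2 + N − H − X)/2 = (2·10 + 2 + 2 − 19 − 3)/2 = 2/2 = 1.
(Structurally: 0 ring(s) + 1 π bond(s) = 1.)

1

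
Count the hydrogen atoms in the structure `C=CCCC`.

Hydrogens are implicit in SMILES; fill each atom to its normal valence:
  3 × C: 2 H each → 6
  1 × C: 3 H
  1 × C: 1 H
  Total hydrogens = 10.

10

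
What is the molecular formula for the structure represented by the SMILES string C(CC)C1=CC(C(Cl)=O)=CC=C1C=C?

C12H13ClO

Heavy atoms from the SMILES: 12 C, 1 Cl, 1 O.
Implicit hydrogens by atom environment:
  3 × C: 2 H each → 6
  3 × C (aromatic): 1 H each → 3
  3 × C (aromatic): no H
  1 × C: 3 H
  1 × C: 1 H
  1 × C: no H
  1 × Cl: no H
  1 × O: no H
  Total hydrogens = 13.
Molecular formula: C12H13ClO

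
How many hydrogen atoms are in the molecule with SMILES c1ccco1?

4

Hydrogens are implicit in SMILES; fill each atom to its normal valence:
  4 × C (aromatic): 1 H each → 4
  1 × O (aromatic): no H
  Total hydrogens = 4.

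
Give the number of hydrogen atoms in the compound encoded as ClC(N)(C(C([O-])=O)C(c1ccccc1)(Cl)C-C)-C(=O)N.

Hydrogens are implicit in SMILES; fill each atom to its normal valence:
  5 × C (aromatic): 1 H each → 5
  4 × C: no H
  2 × Cl: no H
  2 × N: 2 H each → 4
  2 × O: no H
  1 × C: 3 H
  1 × C: 2 H
  1 × C: 1 H
  1 × C (aromatic): no H
  1 × O (charge -1): no H
  Total hydrogens = 15.

15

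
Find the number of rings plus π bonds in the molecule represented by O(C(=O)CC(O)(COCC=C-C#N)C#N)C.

Molecular formula from the SMILES: C10H12N2O4.
DoU = (2C + 2 + N − H − X)/2 = (2·10 + 2 + 2 − 12 − 0)/2 = 12/2 = 6.
(Structurally: 0 ring(s) + 6 π bond(s) = 6.)

6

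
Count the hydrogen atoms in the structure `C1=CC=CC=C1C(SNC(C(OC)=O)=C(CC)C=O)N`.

18

Hydrogens are implicit in SMILES; fill each atom to its normal valence:
  5 × C (aromatic): 1 H each → 5
  3 × C: no H
  3 × O: no H
  2 × C: 3 H each → 6
  2 × C: 1 H each → 2
  1 × C: 2 H
  1 × C (aromatic): no H
  1 × N: 2 H
  1 × N: 1 H
  1 × S: no H
  Total hydrogens = 18.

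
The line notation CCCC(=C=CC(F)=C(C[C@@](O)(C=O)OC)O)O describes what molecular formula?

Heavy atoms from the SMILES: 12 C, 1 F, 5 O.
Implicit hydrogens by atom environment:
  5 × C: no H
  3 × C: 2 H each → 6
  3 × O: 1 H each → 3
  2 × C: 3 H each → 6
  2 × C: 1 H each → 2
  2 × O: no H
  1 × F: no H
  Total hydrogens = 17.
Molecular formula: C12H17FO5

C12H17FO5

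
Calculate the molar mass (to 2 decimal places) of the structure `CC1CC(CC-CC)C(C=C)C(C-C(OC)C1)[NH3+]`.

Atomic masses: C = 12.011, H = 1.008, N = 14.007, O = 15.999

Molecular formula: C16H32NO+.
M = 16×12.011 + 32×1.008 + 1×14.007 + 1×15.999 = 254.44 g/mol.

254.44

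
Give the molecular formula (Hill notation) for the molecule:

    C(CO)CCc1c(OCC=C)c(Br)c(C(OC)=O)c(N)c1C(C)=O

C17H22BrNO5

Heavy atoms from the SMILES: 1 Br, 17 C, 1 N, 5 O.
Implicit hydrogens by atom environment:
  6 × C: 2 H each → 12
  6 × C (aromatic): no H
  4 × O: no H
  2 × C: 3 H each → 6
  2 × C: no H
  1 × Br: no H
  1 × C: 1 H
  1 × N: 2 H
  1 × O: 1 H
  Total hydrogens = 22.
Molecular formula: C17H22BrNO5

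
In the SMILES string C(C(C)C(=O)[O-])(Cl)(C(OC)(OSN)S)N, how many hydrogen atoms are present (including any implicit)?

12

Hydrogens are implicit in SMILES; fill each atom to its normal valence:
  3 × C: no H
  3 × O: no H
  2 × C: 3 H each → 6
  2 × N: 2 H each → 4
  1 × C: 1 H
  1 × Cl: no H
  1 × O (charge -1): no H
  1 × S: 1 H
  1 × S: no H
  Total hydrogens = 12.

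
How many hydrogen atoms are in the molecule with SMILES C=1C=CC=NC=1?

Hydrogens are implicit in SMILES; fill each atom to its normal valence:
  5 × C (aromatic): 1 H each → 5
  1 × N (aromatic): no H
  Total hydrogens = 5.

5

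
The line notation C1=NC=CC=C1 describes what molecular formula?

C5H5N

Heavy atoms from the SMILES: 5 C, 1 N.
Implicit hydrogens by atom environment:
  5 × C (aromatic): 1 H each → 5
  1 × N (aromatic): no H
  Total hydrogens = 5.
Molecular formula: C5H5N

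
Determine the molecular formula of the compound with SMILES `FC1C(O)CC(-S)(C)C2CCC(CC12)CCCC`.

Heavy atoms from the SMILES: 15 C, 1 F, 1 O, 1 S.
Implicit hydrogens by atom environment:
  7 × C: 2 H each → 14
  5 × C: 1 H each → 5
  2 × C: 3 H each → 6
  1 × C: no H
  1 × F: no H
  1 × O: 1 H
  1 × S: 1 H
  Total hydrogens = 27.
Molecular formula: C15H27FOS

C15H27FOS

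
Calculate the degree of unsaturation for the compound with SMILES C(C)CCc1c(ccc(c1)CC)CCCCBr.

Molecular formula from the SMILES: C16H25Br.
DoU = (2C + 2 + N − H − X)/2 = (2·16 + 2 + 0 − 25 − 1)/2 = 8/2 = 4.
(Structurally: 1 ring(s) + 3 π bond(s) = 4.)

4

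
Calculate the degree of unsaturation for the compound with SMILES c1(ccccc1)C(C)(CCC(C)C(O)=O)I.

Molecular formula from the SMILES: C13H17IO2.
DoU = (2C + 2 + N − H − X)/2 = (2·13 + 2 + 0 − 17 − 1)/2 = 10/2 = 5.
(Structurally: 1 ring(s) + 4 π bond(s) = 5.)

5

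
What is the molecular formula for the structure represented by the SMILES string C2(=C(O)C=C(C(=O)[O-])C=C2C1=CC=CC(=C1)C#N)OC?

C15H10NO4-

Heavy atoms from the SMILES: 15 C, 1 N, 4 O.
Implicit hydrogens by atom environment:
  6 × C (aromatic): 1 H each → 6
  6 × C (aromatic): no H
  2 × C: no H
  2 × O: no H
  1 × C: 3 H
  1 × N: no H
  1 × O: 1 H
  1 × O (charge -1): no H
  Total hydrogens = 10.
Net charge -1.
Molecular formula: C15H10NO4-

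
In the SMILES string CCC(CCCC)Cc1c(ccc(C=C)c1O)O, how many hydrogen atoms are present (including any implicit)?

24

Hydrogens are implicit in SMILES; fill each atom to its normal valence:
  6 × C: 2 H each → 12
  4 × C (aromatic): no H
  2 × C: 3 H each → 6
  2 × C (aromatic): 1 H each → 2
  2 × C: 1 H each → 2
  2 × O: 1 H each → 2
  Total hydrogens = 24.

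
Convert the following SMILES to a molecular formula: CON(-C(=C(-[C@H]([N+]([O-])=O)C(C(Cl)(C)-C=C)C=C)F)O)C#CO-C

Heavy atoms from the SMILES: 14 C, 1 Cl, 1 F, 2 N, 5 O.
Implicit hydrogens by atom environment:
  5 × C: no H
  4 × C: 1 H each → 4
  3 × C: 3 H each → 9
  3 × O: no H
  2 × C: 2 H each → 4
  1 × Cl: no H
  1 × F: no H
  1 × N: no H
  1 × N (charge +1): no H
  1 × O: 1 H
  1 × O (charge -1): no H
  Total hydrogens = 18.
Molecular formula: C14H18ClFN2O5

C14H18ClFN2O5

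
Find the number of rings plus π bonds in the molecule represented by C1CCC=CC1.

Molecular formula from the SMILES: C6H10.
DoU = (2C + 2 + N − H − X)/2 = (2·6 + 2 + 0 − 10 − 0)/2 = 4/2 = 2.
(Structurally: 1 ring(s) + 1 π bond(s) = 2.)

2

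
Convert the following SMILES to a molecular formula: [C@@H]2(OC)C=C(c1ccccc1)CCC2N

Heavy atoms from the SMILES: 13 C, 1 N, 1 O.
Implicit hydrogens by atom environment:
  5 × C (aromatic): 1 H each → 5
  3 × C: 1 H each → 3
  2 × C: 2 H each → 4
  1 × C: 3 H
  1 × C: no H
  1 × C (aromatic): no H
  1 × N: 2 H
  1 × O: no H
  Total hydrogens = 17.
Molecular formula: C13H17NO

C13H17NO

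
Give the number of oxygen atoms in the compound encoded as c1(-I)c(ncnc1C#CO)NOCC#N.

2

The symbol for oxygen appears 2 times in the SMILES.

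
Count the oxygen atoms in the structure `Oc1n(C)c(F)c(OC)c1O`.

3

The symbol for oxygen appears 3 times in the SMILES.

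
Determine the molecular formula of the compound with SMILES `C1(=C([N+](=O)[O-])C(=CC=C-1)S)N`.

C6H6N2O2S

Heavy atoms from the SMILES: 6 C, 2 N, 2 O, 1 S.
Implicit hydrogens by atom environment:
  3 × C (aromatic): 1 H each → 3
  3 × C (aromatic): no H
  1 × N: 2 H
  1 × N (charge +1): no H
  1 × O: no H
  1 × O (charge -1): no H
  1 × S: 1 H
  Total hydrogens = 6.
Molecular formula: C6H6N2O2S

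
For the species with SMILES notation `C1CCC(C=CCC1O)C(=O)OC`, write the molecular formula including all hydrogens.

Heavy atoms from the SMILES: 10 C, 3 O.
Implicit hydrogens by atom environment:
  4 × C: 2 H each → 8
  4 × C: 1 H each → 4
  2 × O: no H
  1 × C: 3 H
  1 × C: no H
  1 × O: 1 H
  Total hydrogens = 16.
Molecular formula: C10H16O3

C10H16O3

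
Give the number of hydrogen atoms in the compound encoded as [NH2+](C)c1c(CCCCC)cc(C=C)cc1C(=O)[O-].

21

Hydrogens are implicit in SMILES; fill each atom to its normal valence:
  5 × C: 2 H each → 10
  4 × C (aromatic): no H
  2 × C: 3 H each → 6
  2 × C (aromatic): 1 H each → 2
  1 × C: 1 H
  1 × C: no H
  1 × N (charge +1): 2 H
  1 × O: no H
  1 × O (charge -1): no H
  Total hydrogens = 21.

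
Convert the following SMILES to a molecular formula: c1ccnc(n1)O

Heavy atoms from the SMILES: 4 C, 2 N, 1 O.
Implicit hydrogens by atom environment:
  3 × C (aromatic): 1 H each → 3
  2 × N (aromatic): no H
  1 × C (aromatic): no H
  1 × O: 1 H
  Total hydrogens = 4.
Molecular formula: C4H4N2O

C4H4N2O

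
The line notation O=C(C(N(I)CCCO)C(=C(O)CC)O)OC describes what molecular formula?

Heavy atoms from the SMILES: 10 C, 1 I, 1 N, 5 O.
Implicit hydrogens by atom environment:
  4 × C: 2 H each → 8
  3 × C: no H
  3 × O: 1 H each → 3
  2 × C: 3 H each → 6
  2 × O: no H
  1 × C: 1 H
  1 × I: no H
  1 × N: no H
  Total hydrogens = 18.
Molecular formula: C10H18INO5

C10H18INO5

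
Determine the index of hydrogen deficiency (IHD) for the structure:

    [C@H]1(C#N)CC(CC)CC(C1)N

3

Molecular formula from the SMILES: C9H16N2.
DoU = (2C + 2 + N − H − X)/2 = (2·9 + 2 + 2 − 16 − 0)/2 = 6/2 = 3.
(Structurally: 1 ring(s) + 2 π bond(s) = 3.)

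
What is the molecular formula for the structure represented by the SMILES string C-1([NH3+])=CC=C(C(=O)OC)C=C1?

C8H10NO2+

Heavy atoms from the SMILES: 8 C, 1 N, 2 O.
Implicit hydrogens by atom environment:
  4 × C (aromatic): 1 H each → 4
  2 × C (aromatic): no H
  2 × O: no H
  1 × C: 3 H
  1 × C: no H
  1 × N (charge +1): 3 H
  Total hydrogens = 10.
Net charge +1.
Molecular formula: C8H10NO2+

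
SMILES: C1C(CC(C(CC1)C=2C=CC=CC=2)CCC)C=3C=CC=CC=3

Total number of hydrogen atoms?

Hydrogens are implicit in SMILES; fill each atom to its normal valence:
  10 × C (aromatic): 1 H each → 10
  6 × C: 2 H each → 12
  3 × C: 1 H each → 3
  2 × C (aromatic): no H
  1 × C: 3 H
  Total hydrogens = 28.

28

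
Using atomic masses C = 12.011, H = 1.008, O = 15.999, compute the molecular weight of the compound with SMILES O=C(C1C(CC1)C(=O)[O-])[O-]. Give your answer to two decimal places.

142.11

Molecular formula: [C6H6O4]2-.
M = 6×12.011 + 6×1.008 + 4×15.999 = 142.11 g/mol.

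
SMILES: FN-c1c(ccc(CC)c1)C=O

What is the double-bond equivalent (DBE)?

Molecular formula from the SMILES: C9H10FNO.
DoU = (2C + 2 + N − H − X)/2 = (2·9 + 2 + 1 − 10 − 1)/2 = 10/2 = 5.
(Structurally: 1 ring(s) + 4 π bond(s) = 5.)

5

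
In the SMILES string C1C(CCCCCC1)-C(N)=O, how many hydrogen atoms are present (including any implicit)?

17

Hydrogens are implicit in SMILES; fill each atom to its normal valence:
  7 × C: 2 H each → 14
  1 × C: 1 H
  1 × C: no H
  1 × N: 2 H
  1 × O: no H
  Total hydrogens = 17.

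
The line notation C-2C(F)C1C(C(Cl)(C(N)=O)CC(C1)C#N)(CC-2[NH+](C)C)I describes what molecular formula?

Heavy atoms from the SMILES: 14 C, 1 Cl, 1 F, 1 I, 3 N, 1 O.
Implicit hydrogens by atom environment:
  4 × C: 2 H each → 8
  4 × C: 1 H each → 4
  4 × C: no H
  2 × C: 3 H each → 6
  1 × Cl: no H
  1 × F: no H
  1 × I: no H
  1 × N: 2 H
  1 × N (charge +1): 1 H
  1 × N: no H
  1 × O: no H
  Total hydrogens = 21.
Net charge +1.
Molecular formula: C14H21ClFIN3O+

C14H21ClFIN3O+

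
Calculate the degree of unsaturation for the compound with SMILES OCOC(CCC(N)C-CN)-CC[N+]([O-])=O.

Molecular formula from the SMILES: C9H21N3O4.
DoU = (2C + 2 + N − H − X)/2 = (2·9 + 2 + 3 − 21 − 0)/2 = 2/2 = 1.
(Structurally: 0 ring(s) + 1 π bond(s) = 1.)

1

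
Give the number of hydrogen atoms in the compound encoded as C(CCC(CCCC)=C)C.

20

Hydrogens are implicit in SMILES; fill each atom to its normal valence:
  7 × C: 2 H each → 14
  2 × C: 3 H each → 6
  1 × C: no H
  Total hydrogens = 20.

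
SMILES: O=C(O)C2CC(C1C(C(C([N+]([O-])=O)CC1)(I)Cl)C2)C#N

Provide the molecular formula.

Heavy atoms from the SMILES: 12 C, 1 Cl, 1 I, 2 N, 4 O.
Implicit hydrogens by atom environment:
  5 × C: 1 H each → 5
  4 × C: 2 H each → 8
  3 × C: no H
  2 × O: no H
  1 × Cl: no H
  1 × I: no H
  1 × N: no H
  1 × N (charge +1): no H
  1 × O: 1 H
  1 × O (charge -1): no H
  Total hydrogens = 14.
Molecular formula: C12H14ClIN2O4

C12H14ClIN2O4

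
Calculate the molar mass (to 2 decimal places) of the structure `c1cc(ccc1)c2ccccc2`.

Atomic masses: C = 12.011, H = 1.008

154.21

Molecular formula: C12H10.
M = 12×12.011 + 10×1.008 = 154.21 g/mol.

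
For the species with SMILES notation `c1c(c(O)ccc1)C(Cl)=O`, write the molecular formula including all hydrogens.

Heavy atoms from the SMILES: 7 C, 1 Cl, 2 O.
Implicit hydrogens by atom environment:
  4 × C (aromatic): 1 H each → 4
  2 × C (aromatic): no H
  1 × C: no H
  1 × Cl: no H
  1 × O: 1 H
  1 × O: no H
  Total hydrogens = 5.
Molecular formula: C7H5ClO2

C7H5ClO2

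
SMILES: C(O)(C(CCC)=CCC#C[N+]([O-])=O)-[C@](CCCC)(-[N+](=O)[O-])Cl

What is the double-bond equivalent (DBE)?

Molecular formula from the SMILES: C14H21ClN2O5.
DoU = (2C + 2 + N − H − X)/2 = (2·14 + 2 + 2 − 21 − 1)/2 = 10/2 = 5.
(Structurally: 0 ring(s) + 5 π bond(s) = 5.)

5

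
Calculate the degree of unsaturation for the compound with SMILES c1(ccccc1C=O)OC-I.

Molecular formula from the SMILES: C8H7IO2.
DoU = (2C + 2 + N − H − X)/2 = (2·8 + 2 + 0 − 7 − 1)/2 = 10/2 = 5.
(Structurally: 1 ring(s) + 4 π bond(s) = 5.)

5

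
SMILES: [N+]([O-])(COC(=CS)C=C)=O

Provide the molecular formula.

C5H7NO3S

Heavy atoms from the SMILES: 5 C, 1 N, 3 O, 1 S.
Implicit hydrogens by atom environment:
  2 × C: 2 H each → 4
  2 × C: 1 H each → 2
  2 × O: no H
  1 × C: no H
  1 × N (charge +1): no H
  1 × O (charge -1): no H
  1 × S: 1 H
  Total hydrogens = 7.
Molecular formula: C5H7NO3S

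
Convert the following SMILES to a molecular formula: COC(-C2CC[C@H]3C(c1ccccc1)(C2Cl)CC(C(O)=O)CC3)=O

Heavy atoms from the SMILES: 19 C, 1 Cl, 4 O.
Implicit hydrogens by atom environment:
  5 × C: 2 H each → 10
  5 × C (aromatic): 1 H each → 5
  4 × C: 1 H each → 4
  3 × C: no H
  3 × O: no H
  1 × C: 3 H
  1 × C (aromatic): no H
  1 × Cl: no H
  1 × O: 1 H
  Total hydrogens = 23.
Molecular formula: C19H23ClO4

C19H23ClO4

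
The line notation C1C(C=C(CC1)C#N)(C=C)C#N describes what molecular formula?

C10H10N2

Heavy atoms from the SMILES: 10 C, 2 N.
Implicit hydrogens by atom environment:
  4 × C: 2 H each → 8
  4 × C: no H
  2 × C: 1 H each → 2
  2 × N: no H
  Total hydrogens = 10.
Molecular formula: C10H10N2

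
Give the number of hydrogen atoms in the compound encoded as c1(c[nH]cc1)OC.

7

Hydrogens are implicit in SMILES; fill each atom to its normal valence:
  3 × C (aromatic): 1 H each → 3
  1 × C: 3 H
  1 × C (aromatic): no H
  1 × N (aromatic): 1 H
  1 × O: no H
  Total hydrogens = 7.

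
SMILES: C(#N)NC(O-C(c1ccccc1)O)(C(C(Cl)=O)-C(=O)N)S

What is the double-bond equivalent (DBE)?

8

Molecular formula from the SMILES: C12H12ClN3O4S.
DoU = (2C + 2 + N − H − X)/2 = (2·12 + 2 + 3 − 12 − 1)/2 = 16/2 = 8.
(Structurally: 1 ring(s) + 7 π bond(s) = 8.)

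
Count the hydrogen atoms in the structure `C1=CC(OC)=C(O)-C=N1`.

7

Hydrogens are implicit in SMILES; fill each atom to its normal valence:
  3 × C (aromatic): 1 H each → 3
  2 × C (aromatic): no H
  1 × C: 3 H
  1 × N (aromatic): no H
  1 × O: 1 H
  1 × O: no H
  Total hydrogens = 7.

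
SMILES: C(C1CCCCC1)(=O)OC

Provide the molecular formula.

C8H14O2

Heavy atoms from the SMILES: 8 C, 2 O.
Implicit hydrogens by atom environment:
  5 × C: 2 H each → 10
  2 × O: no H
  1 × C: 3 H
  1 × C: 1 H
  1 × C: no H
  Total hydrogens = 14.
Molecular formula: C8H14O2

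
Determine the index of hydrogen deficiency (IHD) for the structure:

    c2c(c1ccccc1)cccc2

8

Molecular formula from the SMILES: C12H10.
DoU = (2C + 2 + N − H − X)/2 = (2·12 + 2 + 0 − 10 − 0)/2 = 16/2 = 8.
(Structurally: 2 ring(s) + 6 π bond(s) = 8.)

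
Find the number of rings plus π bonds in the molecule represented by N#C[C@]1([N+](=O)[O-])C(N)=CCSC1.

Molecular formula from the SMILES: C6H7N3O2S.
DoU = (2C + 2 + N − H − X)/2 = (2·6 + 2 + 3 − 7 − 0)/2 = 10/2 = 5.
(Structurally: 1 ring(s) + 4 π bond(s) = 5.)

5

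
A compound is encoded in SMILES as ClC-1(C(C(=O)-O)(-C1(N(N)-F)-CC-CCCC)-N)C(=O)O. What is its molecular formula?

C11H19ClFN3O4

Heavy atoms from the SMILES: 11 C, 1 Cl, 1 F, 3 N, 4 O.
Implicit hydrogens by atom environment:
  5 × C: 2 H each → 10
  5 × C: no H
  2 × N: 2 H each → 4
  2 × O: 1 H each → 2
  2 × O: no H
  1 × C: 3 H
  1 × Cl: no H
  1 × F: no H
  1 × N: no H
  Total hydrogens = 19.
Molecular formula: C11H19ClFN3O4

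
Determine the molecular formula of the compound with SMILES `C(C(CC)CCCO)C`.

Heavy atoms from the SMILES: 8 C, 1 O.
Implicit hydrogens by atom environment:
  5 × C: 2 H each → 10
  2 × C: 3 H each → 6
  1 × C: 1 H
  1 × O: 1 H
  Total hydrogens = 18.
Molecular formula: C8H18O

C8H18O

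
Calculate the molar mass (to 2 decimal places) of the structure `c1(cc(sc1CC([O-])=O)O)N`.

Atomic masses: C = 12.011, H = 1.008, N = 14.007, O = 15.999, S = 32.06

Molecular formula: C6H6NO3S-.
M = 6×12.011 + 6×1.008 + 1×14.007 + 3×15.999 + 1×32.06 = 172.18 g/mol.

172.18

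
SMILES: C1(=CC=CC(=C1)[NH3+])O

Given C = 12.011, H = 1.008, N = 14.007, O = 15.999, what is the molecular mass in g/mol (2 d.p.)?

Molecular formula: C6H8NO+.
M = 6×12.011 + 8×1.008 + 1×14.007 + 1×15.999 = 110.14 g/mol.

110.14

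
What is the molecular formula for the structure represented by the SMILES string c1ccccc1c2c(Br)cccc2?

Heavy atoms from the SMILES: 1 Br, 12 C.
Implicit hydrogens by atom environment:
  9 × C (aromatic): 1 H each → 9
  3 × C (aromatic): no H
  1 × Br: no H
  Total hydrogens = 9.
Molecular formula: C12H9Br

C12H9Br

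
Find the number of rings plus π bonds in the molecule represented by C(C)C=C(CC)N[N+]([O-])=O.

2

Molecular formula from the SMILES: C6H12N2O2.
DoU = (2C + 2 + N − H − X)/2 = (2·6 + 2 + 2 − 12 − 0)/2 = 4/2 = 2.
(Structurally: 0 ring(s) + 2 π bond(s) = 2.)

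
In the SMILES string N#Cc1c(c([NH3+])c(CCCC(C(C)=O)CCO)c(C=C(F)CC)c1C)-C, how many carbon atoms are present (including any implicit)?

21

The symbol for carbon appears 21 times in the SMILES. Lowercase c denotes aromatic carbon and counts toward C.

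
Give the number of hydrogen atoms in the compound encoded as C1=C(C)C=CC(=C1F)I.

Hydrogens are implicit in SMILES; fill each atom to its normal valence:
  3 × C (aromatic): 1 H each → 3
  3 × C (aromatic): no H
  1 × C: 3 H
  1 × F: no H
  1 × I: no H
  Total hydrogens = 6.

6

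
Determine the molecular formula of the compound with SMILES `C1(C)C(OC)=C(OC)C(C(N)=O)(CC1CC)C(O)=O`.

C13H21NO5

Heavy atoms from the SMILES: 13 C, 1 N, 5 O.
Implicit hydrogens by atom environment:
  5 × C: no H
  4 × C: 3 H each → 12
  4 × O: no H
  2 × C: 2 H each → 4
  2 × C: 1 H each → 2
  1 × N: 2 H
  1 × O: 1 H
  Total hydrogens = 21.
Molecular formula: C13H21NO5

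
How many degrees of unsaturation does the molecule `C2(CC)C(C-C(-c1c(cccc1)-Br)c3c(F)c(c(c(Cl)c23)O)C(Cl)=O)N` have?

Molecular formula from the SMILES: C19H17BrCl2FNO2.
DoU = (2C + 2 + N − H − X)/2 = (2·19 + 2 + 1 − 17 − 4)/2 = 20/2 = 10.
(Structurally: 3 ring(s) + 7 π bond(s) = 10.)

10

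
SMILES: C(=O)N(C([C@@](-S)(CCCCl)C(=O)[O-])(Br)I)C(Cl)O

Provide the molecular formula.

Heavy atoms from the SMILES: 1 Br, 8 C, 2 Cl, 1 I, 1 N, 4 O, 1 S.
Implicit hydrogens by atom environment:
  3 × C: 2 H each → 6
  3 × C: no H
  2 × C: 1 H each → 2
  2 × Cl: no H
  2 × O: no H
  1 × Br: no H
  1 × I: no H
  1 × N: no H
  1 × O: 1 H
  1 × O (charge -1): no H
  1 × S: 1 H
  Total hydrogens = 10.
Net charge -1.
Molecular formula: C8H10BrCl2INO4S-

C8H10BrCl2INO4S-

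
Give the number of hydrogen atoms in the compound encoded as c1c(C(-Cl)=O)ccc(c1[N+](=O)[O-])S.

4

Hydrogens are implicit in SMILES; fill each atom to its normal valence:
  3 × C (aromatic): 1 H each → 3
  3 × C (aromatic): no H
  2 × O: no H
  1 × C: no H
  1 × Cl: no H
  1 × N (charge +1): no H
  1 × O (charge -1): no H
  1 × S: 1 H
  Total hydrogens = 4.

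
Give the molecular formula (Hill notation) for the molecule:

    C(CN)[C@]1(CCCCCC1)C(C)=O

Heavy atoms from the SMILES: 11 C, 1 N, 1 O.
Implicit hydrogens by atom environment:
  8 × C: 2 H each → 16
  2 × C: no H
  1 × C: 3 H
  1 × N: 2 H
  1 × O: no H
  Total hydrogens = 21.
Molecular formula: C11H21NO

C11H21NO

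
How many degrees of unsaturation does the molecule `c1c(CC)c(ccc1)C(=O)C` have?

5

Molecular formula from the SMILES: C10H12O.
DoU = (2C + 2 + N − H − X)/2 = (2·10 + 2 + 0 − 12 − 0)/2 = 10/2 = 5.
(Structurally: 1 ring(s) + 4 π bond(s) = 5.)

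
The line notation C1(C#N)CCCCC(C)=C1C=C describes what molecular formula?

C11H15N

Heavy atoms from the SMILES: 11 C, 1 N.
Implicit hydrogens by atom environment:
  5 × C: 2 H each → 10
  3 × C: no H
  2 × C: 1 H each → 2
  1 × C: 3 H
  1 × N: no H
  Total hydrogens = 15.
Molecular formula: C11H15N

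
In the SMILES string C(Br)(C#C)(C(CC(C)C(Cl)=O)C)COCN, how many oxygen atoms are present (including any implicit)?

The symbol for oxygen appears 2 times in the SMILES.

2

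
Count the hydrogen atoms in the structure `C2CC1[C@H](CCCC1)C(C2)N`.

19

Hydrogens are implicit in SMILES; fill each atom to its normal valence:
  7 × C: 2 H each → 14
  3 × C: 1 H each → 3
  1 × N: 2 H
  Total hydrogens = 19.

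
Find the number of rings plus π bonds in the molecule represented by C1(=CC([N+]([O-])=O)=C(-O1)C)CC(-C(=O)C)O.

5

Molecular formula from the SMILES: C9H11NO5.
DoU = (2C + 2 + N − H − X)/2 = (2·9 + 2 + 1 − 11 − 0)/2 = 10/2 = 5.
(Structurally: 1 ring(s) + 4 π bond(s) = 5.)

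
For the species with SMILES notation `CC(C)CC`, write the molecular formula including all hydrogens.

C5H12

Heavy atoms from the SMILES: 5 C.
Implicit hydrogens by atom environment:
  3 × C: 3 H each → 9
  1 × C: 2 H
  1 × C: 1 H
  Total hydrogens = 12.
Molecular formula: C5H12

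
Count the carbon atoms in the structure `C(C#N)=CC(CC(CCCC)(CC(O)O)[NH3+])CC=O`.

14

The symbol for carbon appears 14 times in the SMILES.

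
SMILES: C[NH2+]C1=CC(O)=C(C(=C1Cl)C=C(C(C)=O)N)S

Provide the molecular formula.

C11H14ClN2O2S+

Heavy atoms from the SMILES: 11 C, 1 Cl, 2 N, 2 O, 1 S.
Implicit hydrogens by atom environment:
  5 × C (aromatic): no H
  2 × C: 3 H each → 6
  2 × C: no H
  1 × C (aromatic): 1 H
  1 × C: 1 H
  1 × Cl: no H
  1 × N (charge +1): 2 H
  1 × N: 2 H
  1 × O: 1 H
  1 × O: no H
  1 × S: 1 H
  Total hydrogens = 14.
Net charge +1.
Molecular formula: C11H14ClN2O2S+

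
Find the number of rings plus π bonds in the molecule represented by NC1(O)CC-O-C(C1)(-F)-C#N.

3

Molecular formula from the SMILES: C6H9FN2O2.
DoU = (2C + 2 + N − H − X)/2 = (2·6 + 2 + 2 − 9 − 1)/2 = 6/2 = 3.
(Structurally: 1 ring(s) + 2 π bond(s) = 3.)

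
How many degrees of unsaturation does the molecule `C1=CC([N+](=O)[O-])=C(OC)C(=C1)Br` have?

5

Molecular formula from the SMILES: C7H6BrNO3.
DoU = (2C + 2 + N − H − X)/2 = (2·7 + 2 + 1 − 6 − 1)/2 = 10/2 = 5.
(Structurally: 1 ring(s) + 4 π bond(s) = 5.)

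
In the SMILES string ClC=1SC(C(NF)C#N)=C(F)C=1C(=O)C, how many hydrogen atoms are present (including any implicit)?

5

Hydrogens are implicit in SMILES; fill each atom to its normal valence:
  4 × C (aromatic): no H
  2 × C: no H
  2 × F: no H
  1 × C: 3 H
  1 × C: 1 H
  1 × Cl: no H
  1 × N: 1 H
  1 × N: no H
  1 × O: no H
  1 × S (aromatic): no H
  Total hydrogens = 5.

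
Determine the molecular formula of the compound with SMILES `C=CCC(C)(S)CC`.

C7H14S

Heavy atoms from the SMILES: 7 C, 1 S.
Implicit hydrogens by atom environment:
  3 × C: 2 H each → 6
  2 × C: 3 H each → 6
  1 × C: 1 H
  1 × C: no H
  1 × S: 1 H
  Total hydrogens = 14.
Molecular formula: C7H14S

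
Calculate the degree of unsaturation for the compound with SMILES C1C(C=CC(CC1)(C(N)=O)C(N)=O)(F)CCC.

Molecular formula from the SMILES: C12H19FN2O2.
DoU = (2C + 2 + N − H − X)/2 = (2·12 + 2 + 2 − 19 − 1)/2 = 8/2 = 4.
(Structurally: 1 ring(s) + 3 π bond(s) = 4.)

4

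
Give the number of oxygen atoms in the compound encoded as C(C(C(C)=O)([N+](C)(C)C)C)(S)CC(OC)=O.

The symbol for oxygen appears 3 times in the SMILES.

3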